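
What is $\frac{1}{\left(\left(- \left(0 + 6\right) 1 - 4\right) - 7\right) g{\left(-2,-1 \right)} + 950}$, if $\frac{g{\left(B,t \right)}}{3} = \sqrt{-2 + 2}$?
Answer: $\frac{1}{950} \approx 0.0010526$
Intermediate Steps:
$g{\left(B,t \right)} = 0$ ($g{\left(B,t \right)} = 3 \sqrt{-2 + 2} = 3 \sqrt{0} = 3 \cdot 0 = 0$)
$\frac{1}{\left(\left(- \left(0 + 6\right) 1 - 4\right) - 7\right) g{\left(-2,-1 \right)} + 950} = \frac{1}{\left(\left(- \left(0 + 6\right) 1 - 4\right) - 7\right) 0 + 950} = \frac{1}{\left(\left(- 6 \cdot 1 - 4\right) - 7\right) 0 + 950} = \frac{1}{\left(\left(\left(-1\right) 6 - 4\right) - 7\right) 0 + 950} = \frac{1}{\left(\left(-6 - 4\right) - 7\right) 0 + 950} = \frac{1}{\left(-10 - 7\right) 0 + 950} = \frac{1}{\left(-17\right) 0 + 950} = \frac{1}{0 + 950} = \frac{1}{950}$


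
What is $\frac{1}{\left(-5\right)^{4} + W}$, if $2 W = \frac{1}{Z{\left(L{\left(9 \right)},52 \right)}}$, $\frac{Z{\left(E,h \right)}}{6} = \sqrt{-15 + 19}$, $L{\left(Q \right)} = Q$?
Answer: $\frac{24}{15001} \approx 0.0015999$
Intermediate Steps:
$Z{\left(E,h \right)} = 12$ ($Z{\left(E,h \right)} = 6 \sqrt{-15 + 19} = 6 \sqrt{4} = 6 \cdot 2 = 12$)
$W = \frac{1}{24}$ ($W = \frac{1}{2 \cdot 12} = \frac{1}{2} \cdot \frac{1}{12} = \frac{1}{24} \approx 0.041667$)
$\frac{1}{\left(-5\right)^{4} + W} = \frac{1}{\left(-5\right)^{4} + \frac{1}{24}} = \frac{1}{625 + \frac{1}{24}} = \frac{1}{\frac{15001}{24}} = \frac{24}{15001}$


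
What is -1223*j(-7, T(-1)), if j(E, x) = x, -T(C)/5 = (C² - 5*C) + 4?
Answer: 61150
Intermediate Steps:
T(C) = -20 - 5*C² + 25*C (T(C) = -5*((C² - 5*C) + 4) = -5*(4 + C² - 5*C) = -20 - 5*C² + 25*C)
-1223*j(-7, T(-1)) = -1223*(-20 - 5*(-1)² + 25*(-1)) = -1223*(-20 - 5*1 - 25) = -1223*(-20 - 5 - 25) = -1223*(-50) = 61150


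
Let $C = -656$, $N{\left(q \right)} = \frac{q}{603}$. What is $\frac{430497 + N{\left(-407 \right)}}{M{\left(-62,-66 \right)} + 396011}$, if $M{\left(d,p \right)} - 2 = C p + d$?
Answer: $\frac{259589284}{264865941} \approx 0.98008$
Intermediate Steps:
$N{\left(q \right)} = \frac{q}{603}$ ($N{\left(q \right)} = q \frac{1}{603} = \frac{q}{603}$)
$M{\left(d,p \right)} = 2 + d - 656 p$ ($M{\left(d,p \right)} = 2 + \left(- 656 p + d\right) = 2 + \left(d - 656 p\right) = 2 + d - 656 p$)
$\frac{430497 + N{\left(-407 \right)}}{M{\left(-62,-66 \right)} + 396011} = \frac{430497 + \frac{1}{603} \left(-407\right)}{\left(2 - 62 - -43296\right) + 396011} = \frac{430497 - \frac{407}{603}}{\left(2 - 62 + 43296\right) + 396011} = \frac{259589284}{603 \left(43236 + 396011\right)} = \frac{259589284}{603 \cdot 439247} = \frac{259589284}{603} \cdot \frac{1}{439247} = \frac{259589284}{264865941}$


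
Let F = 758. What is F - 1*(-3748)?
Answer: 4506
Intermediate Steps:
F - 1*(-3748) = 758 - 1*(-3748) = 758 + 3748 = 4506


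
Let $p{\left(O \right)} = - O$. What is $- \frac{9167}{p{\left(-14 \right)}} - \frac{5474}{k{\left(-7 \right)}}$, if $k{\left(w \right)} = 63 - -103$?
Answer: $- \frac{799179}{1162} \approx -687.76$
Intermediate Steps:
$k{\left(w \right)} = 166$ ($k{\left(w \right)} = 63 + 103 = 166$)
$- \frac{9167}{p{\left(-14 \right)}} - \frac{5474}{k{\left(-7 \right)}} = - \frac{9167}{\left(-1\right) \left(-14\right)} - \frac{5474}{166} = - \frac{9167}{14} - \frac{2737}{83} = - \frac{799179}{1162}$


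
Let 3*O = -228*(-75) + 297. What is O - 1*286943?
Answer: -281144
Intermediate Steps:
O = 5799 (O = (-228*(-75) + 297)/3 = (17100 + 297)/3 = (⅓)*17397 = 5799)
O - 1*286943 = 5799 - 1*286943 = 5799 - 286943 = -281144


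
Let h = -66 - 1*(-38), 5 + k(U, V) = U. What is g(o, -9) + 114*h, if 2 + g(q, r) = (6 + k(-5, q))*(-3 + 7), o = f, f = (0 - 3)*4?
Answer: -3210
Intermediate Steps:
k(U, V) = -5 + U
f = -12 (f = -3*4 = -12)
h = -28 (h = -66 + 38 = -28)
o = -12
g(q, r) = -18 (g(q, r) = -2 + (6 + (-5 - 5))*(-3 + 7) = -2 + (6 - 10)*4 = -2 - 4*4 = -2 - 16 = -18)
g(o, -9) + 114*h = -18 + 114*(-28) = -18 - 3192 = -3210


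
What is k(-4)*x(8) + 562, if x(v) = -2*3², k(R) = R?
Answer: 634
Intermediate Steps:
x(v) = -18 (x(v) = -2*9 = -18)
k(-4)*x(8) + 562 = -4*(-18) + 562 = 72 + 562 = 634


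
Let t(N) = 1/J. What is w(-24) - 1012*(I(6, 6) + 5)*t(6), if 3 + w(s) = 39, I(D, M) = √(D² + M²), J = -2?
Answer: 2566 + 3036*√2 ≈ 6859.6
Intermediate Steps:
w(s) = 36 (w(s) = -3 + 39 = 36)
t(N) = -½ (t(N) = 1/(-2) = -½)
w(-24) - 1012*(I(6, 6) + 5)*t(6) = 36 - 1012*(√(6² + 6²) + 5)*(-1)/2 = 36 - 1012*(√(36 + 36) + 5)*(-1)/2 = 36 - 1012*(√72 + 5)*(-1)/2 = 36 - 1012*(6*√2 + 5)*(-1)/2 = 36 - 1012*(5 + 6*√2)*(-1)/2 = 36 - 1012*(-5/2 - 3*√2) = 36 + (2530 + 3036*√2) = 2566 + 3036*√2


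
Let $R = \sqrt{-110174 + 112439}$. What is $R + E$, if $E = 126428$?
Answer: $126428 + \sqrt{2265} \approx 1.2648 \cdot 10^{5}$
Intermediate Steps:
$R = \sqrt{2265} \approx 47.592$
$R + E = \sqrt{2265} + 126428 = 126428 + \sqrt{2265}$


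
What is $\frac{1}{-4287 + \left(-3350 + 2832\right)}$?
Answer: $- \frac{1}{4805} \approx -0.00020812$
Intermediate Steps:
$\frac{1}{-4287 + \left(-3350 + 2832\right)} = \frac{1}{-4287 - 518} = \frac{1}{-4805} = - \frac{1}{4805}$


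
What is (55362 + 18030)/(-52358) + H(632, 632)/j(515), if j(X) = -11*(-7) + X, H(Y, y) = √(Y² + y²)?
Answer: -36696/26179 + 79*√2/74 ≈ 0.10803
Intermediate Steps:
j(X) = 77 + X
(55362 + 18030)/(-52358) + H(632, 632)/j(515) = (55362 + 18030)/(-52358) + √(632² + 632²)/(77 + 515) = 73392*(-1/52358) + √(399424 + 399424)/592 = -36696/26179 + √798848*(1/592) = -36696/26179 + (632*√2)*(1/592) = -36696/26179 + 79*√2/74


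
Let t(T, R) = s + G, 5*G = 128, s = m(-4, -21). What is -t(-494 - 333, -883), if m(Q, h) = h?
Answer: -23/5 ≈ -4.6000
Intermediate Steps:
s = -21
G = 128/5 (G = (⅕)*128 = 128/5 ≈ 25.600)
t(T, R) = 23/5 (t(T, R) = -21 + 128/5 = 23/5)
-t(-494 - 333, -883) = -1*23/5 = -23/5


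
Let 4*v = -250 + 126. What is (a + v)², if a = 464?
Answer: 187489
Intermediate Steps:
v = -31 (v = (-250 + 126)/4 = (¼)*(-124) = -31)
(a + v)² = (464 - 31)² = 433² = 187489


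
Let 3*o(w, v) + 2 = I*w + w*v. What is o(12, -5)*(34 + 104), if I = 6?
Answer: 460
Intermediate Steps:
o(w, v) = -2/3 + 2*w + v*w/3 (o(w, v) = -2/3 + (6*w + w*v)/3 = -2/3 + (6*w + v*w)/3 = -2/3 + (2*w + v*w/3) = -2/3 + 2*w + v*w/3)
o(12, -5)*(34 + 104) = (-2/3 + 2*12 + (1/3)*(-5)*12)*(34 + 104) = (-2/3 + 24 - 20)*138 = (10/3)*138 = 460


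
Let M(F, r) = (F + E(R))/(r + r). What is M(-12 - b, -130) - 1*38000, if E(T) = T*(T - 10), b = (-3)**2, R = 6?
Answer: -1975991/52 ≈ -38000.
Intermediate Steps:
b = 9
E(T) = T*(-10 + T)
M(F, r) = (-24 + F)/(2*r) (M(F, r) = (F + 6*(-10 + 6))/(r + r) = (F + 6*(-4))/((2*r)) = (F - 24)*(1/(2*r)) = (-24 + F)*(1/(2*r)) = (-24 + F)/(2*r))
M(-12 - b, -130) - 1*38000 = (1/2)*(-24 + (-12 - 1*9))/(-130) - 1*38000 = (1/2)*(-1/130)*(-24 + (-12 - 9)) - 38000 = (1/2)*(-1/130)*(-24 - 21) - 38000 = (1/2)*(-1/130)*(-45) - 38000 = 9/52 - 38000 = -1975991/52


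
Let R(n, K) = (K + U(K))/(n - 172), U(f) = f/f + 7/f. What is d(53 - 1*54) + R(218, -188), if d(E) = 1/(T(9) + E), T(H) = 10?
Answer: -307819/77832 ≈ -3.9549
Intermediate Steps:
U(f) = 1 + 7/f
R(n, K) = (K + (7 + K)/K)/(-172 + n) (R(n, K) = (K + (7 + K)/K)/(n - 172) = (K + (7 + K)/K)/(-172 + n))
d(E) = 1/(10 + E)
d(53 - 1*54) + R(218, -188) = 1/(10 + (53 - 1*54)) + (7 - 188 + (-188)²)/((-188)*(-172 + 218)) = 1/(10 + (53 - 54)) - 1/188*(7 - 188 + 35344)/46 = 1/(10 - 1) - 1/188*1/46*35163 = 1/9 - 35163/8648 = ⅑ - 35163/8648 = -307819/77832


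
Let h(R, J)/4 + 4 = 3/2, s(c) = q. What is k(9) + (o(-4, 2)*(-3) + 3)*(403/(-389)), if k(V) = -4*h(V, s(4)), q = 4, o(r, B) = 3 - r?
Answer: 22814/389 ≈ 58.648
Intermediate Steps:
s(c) = 4
h(R, J) = -10 (h(R, J) = -16 + 4*(3/2) = -16 + 6 = -10)
k(V) = 40 (k(V) = -4*(-10) = 40)
k(9) + (o(-4, 2)*(-3) + 3)*(403/(-389)) = 40 + ((3 - 1*(-4))*(-3) + 3)*(403/(-389)) = 40 + ((3 + 4)*(-3) + 3)*(403*(-1/389)) = 40 + (7*(-3) + 3)*(-403/389) = 40 + (-21 + 3)*(-403/389) = 40 - 18*(-403/389) = 40 + 7254/389 = 22814/389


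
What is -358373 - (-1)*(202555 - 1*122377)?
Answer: -278195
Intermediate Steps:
-358373 - (-1)*(202555 - 1*122377) = -358373 - (-1)*(202555 - 122377) = -358373 - (-1)*80178 = -358373 - 1*(-80178) = -358373 + 80178 = -278195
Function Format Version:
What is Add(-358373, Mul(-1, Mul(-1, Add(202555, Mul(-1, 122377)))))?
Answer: -278195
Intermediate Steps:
Add(-358373, Mul(-1, Mul(-1, Add(202555, Mul(-1, 122377))))) = Add(-358373, Mul(-1, Mul(-1, Add(202555, -122377)))) = Add(-358373, Mul(-1, Mul(-1, 80178))) = Add(-358373, Mul(-1, -80178)) = Add(-358373, 80178) = -278195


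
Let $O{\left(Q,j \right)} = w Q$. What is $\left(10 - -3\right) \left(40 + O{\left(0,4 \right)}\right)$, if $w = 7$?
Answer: $520$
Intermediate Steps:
$O{\left(Q,j \right)} = 7 Q$
$\left(10 - -3\right) \left(40 + O{\left(0,4 \right)}\right) = \left(10 - -3\right) \left(40 + 7 \cdot 0\right) = \left(10 + 3\right) \left(40 + 0\right) = 13 \cdot 40 = 520$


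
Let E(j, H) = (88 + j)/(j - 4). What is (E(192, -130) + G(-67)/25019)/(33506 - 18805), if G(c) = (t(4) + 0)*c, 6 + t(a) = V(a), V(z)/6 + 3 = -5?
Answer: 1921376/17286802993 ≈ 0.00011115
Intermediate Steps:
V(z) = -48 (V(z) = -18 + 6*(-5) = -18 - 30 = -48)
t(a) = -54 (t(a) = -6 - 48 = -54)
G(c) = -54*c (G(c) = (-54 + 0)*c = -54*c)
E(j, H) = (88 + j)/(-4 + j)
(E(192, -130) + G(-67)/25019)/(33506 - 18805) = ((88 + 192)/(-4 + 192) - 54*(-67)/25019)/(33506 - 18805) = (280/188 + 3618*(1/25019))/14701 = ((1/188)*280 + 3618/25019)*(1/14701) = (70/47 + 3618/25019)*(1/14701) = (1921376/1175893)*(1/14701) = 1921376/17286802993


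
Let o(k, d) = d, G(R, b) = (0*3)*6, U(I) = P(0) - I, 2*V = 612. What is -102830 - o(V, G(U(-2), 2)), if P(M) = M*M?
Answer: -102830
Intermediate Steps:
V = 306 (V = (1/2)*612 = 306)
P(M) = M**2
U(I) = -I (U(I) = 0**2 - I = 0 - I = -I)
G(R, b) = 0 (G(R, b) = 0*6 = 0)
-102830 - o(V, G(U(-2), 2)) = -102830 - 1*0 = -102830 + 0 = -102830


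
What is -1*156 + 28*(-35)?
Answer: -1136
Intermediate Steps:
-1*156 + 28*(-35) = -156 - 980 = -1136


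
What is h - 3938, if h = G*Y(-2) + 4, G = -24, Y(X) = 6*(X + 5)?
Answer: -4366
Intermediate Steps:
Y(X) = 30 + 6*X (Y(X) = 6*(5 + X) = 30 + 6*X)
h = -428 (h = -24*(30 + 6*(-2)) + 4 = -24*(30 - 12) + 4 = -24*18 + 4 = -432 + 4 = -428)
h - 3938 = -428 - 3938 = -4366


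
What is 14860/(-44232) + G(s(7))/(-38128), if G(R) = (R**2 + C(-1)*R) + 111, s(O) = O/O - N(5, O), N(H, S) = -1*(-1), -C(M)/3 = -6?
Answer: -71436479/210809712 ≈ -0.33887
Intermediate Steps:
C(M) = 18 (C(M) = -3*(-6) = 18)
N(H, S) = 1
s(O) = 0 (s(O) = O/O - 1*1 = 1 - 1 = 0)
G(R) = 111 + R**2 + 18*R (G(R) = (R**2 + 18*R) + 111 = 111 + R**2 + 18*R)
14860/(-44232) + G(s(7))/(-38128) = 14860/(-44232) + (111 + 0**2 + 18*0)/(-38128) = 14860*(-1/44232) + (111 + 0 + 0)*(-1/38128) = -3715/11058 + 111*(-1/38128) = -3715/11058 - 111/38128 = -71436479/210809712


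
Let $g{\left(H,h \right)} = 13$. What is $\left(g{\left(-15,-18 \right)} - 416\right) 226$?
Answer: $-91078$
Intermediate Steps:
$\left(g{\left(-15,-18 \right)} - 416\right) 226 = \left(13 - 416\right) 226 = \left(-403\right) 226 = -91078$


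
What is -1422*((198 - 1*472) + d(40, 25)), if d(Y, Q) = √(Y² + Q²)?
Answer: 389628 - 7110*√89 ≈ 3.2255e+5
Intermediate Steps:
d(Y, Q) = √(Q² + Y²)
-1422*((198 - 1*472) + d(40, 25)) = -1422*((198 - 1*472) + √(25² + 40²)) = -1422*((198 - 472) + √(625 + 1600)) = -1422*(-274 + √2225) = -1422*(-274 + 5*√89) = 389628 - 7110*√89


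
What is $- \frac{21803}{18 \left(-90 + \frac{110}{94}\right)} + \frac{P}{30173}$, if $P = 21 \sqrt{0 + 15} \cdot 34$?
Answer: $\frac{1024741}{75150} + \frac{714 \sqrt{15}}{30173} \approx 13.728$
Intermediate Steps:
$P = 714 \sqrt{15}$ ($P = 21 \sqrt{15} \cdot 34 = 714 \sqrt{15} \approx 2765.3$)
$- \frac{21803}{18 \left(-90 + \frac{110}{94}\right)} + \frac{P}{30173} = - \frac{21803}{18 \left(-90 + \frac{110}{94}\right)} + \frac{714 \sqrt{15}}{30173} = - \frac{21803}{18 \left(-90 + 110 \cdot \frac{1}{94}\right)} + 714 \sqrt{15} \cdot \frac{1}{30173} = - \frac{21803}{18 \left(-90 + \frac{55}{47}\right)} + \frac{714 \sqrt{15}}{30173} = - \frac{21803}{18 \left(- \frac{4175}{47}\right)} + \frac{714 \sqrt{15}}{30173} = - \frac{21803}{- \frac{75150}{47}} + \frac{714 \sqrt{15}}{30173} = \left(-21803\right) \left(- \frac{47}{75150}\right) + \frac{714 \sqrt{15}}{30173} = \frac{1024741}{75150} + \frac{714 \sqrt{15}}{30173}$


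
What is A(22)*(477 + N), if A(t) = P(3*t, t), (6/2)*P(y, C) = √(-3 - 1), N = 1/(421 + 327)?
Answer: 356797*I/1122 ≈ 318.0*I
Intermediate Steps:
N = 1/748 ≈ 0.0013369
P(y, C) = 2*I/3 (P(y, C) = √(-3 - 1)/3 = √(-4)/3 = (2*I)/3 = 2*I/3)
A(t) = 2*I/3
A(22)*(477 + N) = (2*I/3)*(477 + 1/748) = (2*I/3)*(356797/748) = 356797*I/1122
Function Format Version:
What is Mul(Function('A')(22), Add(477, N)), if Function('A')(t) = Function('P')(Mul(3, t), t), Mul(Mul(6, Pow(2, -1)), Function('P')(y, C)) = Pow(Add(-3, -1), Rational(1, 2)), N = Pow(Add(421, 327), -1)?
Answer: Mul(Rational(356797, 1122), I) ≈ Mul(318.00, I)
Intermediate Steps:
N = Rational(1, 748) (N = Pow(748, -1) = Rational(1, 748) ≈ 0.0013369)
Function('P')(y, C) = Mul(Rational(2, 3), I) (Function('P')(y, C) = Mul(Rational(1, 3), Pow(Add(-3, -1), Rational(1, 2))) = Mul(Rational(1, 3), Pow(-4, Rational(1, 2))) = Mul(Rational(1, 3), Mul(2, I)) = Mul(Rational(2, 3), I))
Function('A')(t) = Mul(Rational(2, 3), I)
Mul(Function('A')(22), Add(477, N)) = Mul(Mul(Rational(2, 3), I), Add(477, Rational(1, 748))) = Mul(Mul(Rational(2, 3), I), Rational(356797, 748)) = Mul(Rational(356797, 1122), I)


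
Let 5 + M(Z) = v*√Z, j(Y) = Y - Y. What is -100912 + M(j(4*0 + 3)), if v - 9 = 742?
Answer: -100917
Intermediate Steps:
v = 751 (v = 9 + 742 = 751)
j(Y) = 0
M(Z) = -5 + 751*√Z
-100912 + M(j(4*0 + 3)) = -100912 + (-5 + 751*√0) = -100912 + (-5 + 751*0) = -100912 + (-5 + 0) = -100912 - 5 = -100917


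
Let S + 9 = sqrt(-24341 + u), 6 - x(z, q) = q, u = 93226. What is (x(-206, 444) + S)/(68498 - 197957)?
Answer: 149/43153 - sqrt(68885)/129459 ≈ 0.0014255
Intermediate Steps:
x(z, q) = 6 - q
S = -9 + sqrt(68885) (S = -9 + sqrt(-24341 + 93226) = -9 + sqrt(68885) ≈ 253.46)
(x(-206, 444) + S)/(68498 - 197957) = ((6 - 1*444) + (-9 + sqrt(68885)))/(68498 - 197957) = ((6 - 444) + (-9 + sqrt(68885)))/(-129459) = (-438 + (-9 + sqrt(68885)))*(-1/129459) = (-447 + sqrt(68885))*(-1/129459) = 149/43153 - sqrt(68885)/129459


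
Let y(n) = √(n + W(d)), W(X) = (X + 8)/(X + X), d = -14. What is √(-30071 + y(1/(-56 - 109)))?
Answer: √(-160461863100 + 2310*√1111110)/2310 ≈ 173.41*I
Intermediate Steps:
W(X) = (8 + X)/(2*X) (W(X) = (8 + X)/((2*X)) = (8 + X)*(1/(2*X)) = (8 + X)/(2*X))
y(n) = √(3/14 + n) (y(n) = √(n + (½)*(8 - 14)/(-14)) = √(n + (½)*(-1/14)*(-6)) = √(n + 3/14) = √(3/14 + n))
√(-30071 + y(1/(-56 - 109))) = √(-30071 + √(42 + 196/(-56 - 109))/14) = √(-30071 + √(42 + 196/(-165))/14) = √(-30071 + √(42 + 196*(-1/165))/14) = √(-30071 + √(42 - 196/165)/14) = √(-30071 + √(6734/165)/14) = √(-30071 + (√1111110/165)/14) = √(-30071 + √1111110/2310)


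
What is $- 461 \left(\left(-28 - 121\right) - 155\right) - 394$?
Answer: $139750$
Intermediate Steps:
$- 461 \left(\left(-28 - 121\right) - 155\right) - 394 = - 461 \left(-149 - 155\right) - 394 = \left(-461\right) \left(-304\right) - 394 = 140144 - 394 = 139750$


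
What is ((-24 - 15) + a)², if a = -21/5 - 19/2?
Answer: 277729/100 ≈ 2777.3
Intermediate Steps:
a = -137/10 (a = -21*⅕ - 19*½ = -21/5 - 19/2 = -137/10 ≈ -13.700)
((-24 - 15) + a)² = ((-24 - 15) - 137/10)² = (-39 - 137/10)² = (-527/10)² = 277729/100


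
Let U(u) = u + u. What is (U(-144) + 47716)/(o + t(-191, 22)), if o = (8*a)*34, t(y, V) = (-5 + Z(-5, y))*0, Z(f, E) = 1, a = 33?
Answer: 11857/2244 ≈ 5.2839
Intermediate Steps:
t(y, V) = 0 (t(y, V) = (-5 + 1)*0 = -4*0 = 0)
o = 8976 (o = (8*33)*34 = 264*34 = 8976)
U(u) = 2*u
(U(-144) + 47716)/(o + t(-191, 22)) = (2*(-144) + 47716)/(8976 + 0) = (-288 + 47716)/8976 = 47428*(1/8976) = 11857/2244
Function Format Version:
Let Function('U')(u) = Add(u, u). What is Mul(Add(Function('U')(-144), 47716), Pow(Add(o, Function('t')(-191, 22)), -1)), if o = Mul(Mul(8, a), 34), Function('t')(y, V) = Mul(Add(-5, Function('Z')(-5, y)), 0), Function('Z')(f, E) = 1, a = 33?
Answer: Rational(11857, 2244) ≈ 5.2839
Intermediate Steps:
Function('t')(y, V) = 0 (Function('t')(y, V) = Mul(Add(-5, 1), 0) = Mul(-4, 0) = 0)
o = 8976 (o = Mul(Mul(8, 33), 34) = Mul(264, 34) = 8976)
Function('U')(u) = Mul(2, u)
Mul(Add(Function('U')(-144), 47716), Pow(Add(o, Function('t')(-191, 22)), -1)) = Mul(Add(Mul(2, -144), 47716), Pow(Add(8976, 0), -1)) = Mul(Add(-288, 47716), Pow(8976, -1)) = Mul(47428, Rational(1, 8976)) = Rational(11857, 2244)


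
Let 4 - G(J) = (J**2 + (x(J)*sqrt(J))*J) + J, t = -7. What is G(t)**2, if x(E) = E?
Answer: -15363 + 3724*I*sqrt(7) ≈ -15363.0 + 9852.8*I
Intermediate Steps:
G(J) = 4 - J - J**2 - J**(5/2) (G(J) = 4 - ((J**2 + (J*sqrt(J))*J) + J) = 4 - ((J**2 + J**(3/2)*J) + J) = 4 - ((J**2 + J**(5/2)) + J) = 4 - (J + J**2 + J**(5/2)) = 4 + (-J - J**2 - J**(5/2)) = 4 - J - J**2 - J**(5/2))
G(t)**2 = (4 - 1*(-7) - 1*(-7)**2 - (-7)**(5/2))**2 = (4 + 7 - 1*49 - 49*I*sqrt(7))**2 = (4 + 7 - 49 - 49*I*sqrt(7))**2 = (-38 - 49*I*sqrt(7))**2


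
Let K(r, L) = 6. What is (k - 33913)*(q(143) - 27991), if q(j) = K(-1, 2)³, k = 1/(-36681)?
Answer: 34551065492350/36681 ≈ 9.4193e+8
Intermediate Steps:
k = -1/36681 ≈ -2.7262e-5
q(j) = 216 (q(j) = 6³ = 216)
(k - 33913)*(q(143) - 27991) = (-1/36681 - 33913)*(216 - 27991) = -1243962754/36681*(-27775) = 34551065492350/36681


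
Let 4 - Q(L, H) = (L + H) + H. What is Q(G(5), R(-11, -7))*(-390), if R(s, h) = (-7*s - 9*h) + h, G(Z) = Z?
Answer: 104130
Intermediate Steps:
R(s, h) = -8*h - 7*s (R(s, h) = (-9*h - 7*s) + h = -8*h - 7*s)
Q(L, H) = 4 - L - 2*H (Q(L, H) = 4 - ((L + H) + H) = 4 - ((H + L) + H) = 4 - (L + 2*H) = 4 + (-L - 2*H) = 4 - L - 2*H)
Q(G(5), R(-11, -7))*(-390) = (4 - 1*5 - 2*(-8*(-7) - 7*(-11)))*(-390) = (4 - 5 - 2*(56 + 77))*(-390) = (4 - 5 - 2*133)*(-390) = (4 - 5 - 266)*(-390) = -267*(-390) = 104130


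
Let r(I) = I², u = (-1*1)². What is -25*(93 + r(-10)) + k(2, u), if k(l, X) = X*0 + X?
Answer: -4824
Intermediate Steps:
u = 1 (u = (-1)² = 1)
k(l, X) = X (k(l, X) = 0 + X = X)
-25*(93 + r(-10)) + k(2, u) = -25*(93 + (-10)²) + 1 = -25*(93 + 100) + 1 = -25*193 + 1 = -4825 + 1 = -4824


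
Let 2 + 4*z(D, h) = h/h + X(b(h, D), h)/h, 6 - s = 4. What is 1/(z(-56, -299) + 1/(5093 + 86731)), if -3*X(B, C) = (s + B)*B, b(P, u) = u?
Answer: 27455376/16276103 ≈ 1.6869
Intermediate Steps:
s = 2 (s = 6 - 1*4 = 6 - 4 = 2)
X(B, C) = -B*(2 + B)/3 (X(B, C) = -(2 + B)*B/3 = -B*(2 + B)/3)
z(D, h) = -¼ - D*(2 + D)/(12*h) (z(D, h) = -½ + (h/h + (-D*(2 + D)/3)/h)/4 = -½ + (1 - D*(2 + D)/(3*h))/4 = -½ + (¼ - D*(2 + D)/(12*h)) = -¼ - D*(2 + D)/(12*h))
1/(z(-56, -299) + 1/(5093 + 86731)) = 1/((1/12)*(-3*(-299) - 1*(-56)*(2 - 56))/(-299) + 1/(5093 + 86731)) = 1/((1/12)*(-1/299)*(897 - 1*(-56)*(-54)) + 1/91824) = 1/((1/12)*(-1/299)*(897 - 3024) + 1/91824) = 1/((1/12)*(-1/299)*(-2127) + 1/91824) = 1/(709/1196 + 1/91824) = 1/(16276103/27455376) = 27455376/16276103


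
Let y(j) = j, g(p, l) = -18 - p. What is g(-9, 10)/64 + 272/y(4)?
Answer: 4343/64 ≈ 67.859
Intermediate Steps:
g(-9, 10)/64 + 272/y(4) = (-18 - 1*(-9))/64 + 272/4 = (-18 + 9)*(1/64) + 272*(¼) = -9*1/64 + 68 = -9/64 + 68 = 4343/64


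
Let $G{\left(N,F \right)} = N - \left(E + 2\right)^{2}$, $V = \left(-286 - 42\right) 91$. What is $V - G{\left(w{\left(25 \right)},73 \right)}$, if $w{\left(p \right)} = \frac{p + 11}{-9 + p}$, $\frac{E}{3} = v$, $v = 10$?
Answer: $- \frac{115305}{4} \approx -28826.0$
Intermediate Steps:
$E = 30$ ($E = 3 \cdot 10 = 30$)
$w{\left(p \right)} = \frac{11 + p}{-9 + p}$
$V = -29848$ ($V = \left(-328\right) 91 = -29848$)
$G{\left(N,F \right)} = -1024 + N$ ($G{\left(N,F \right)} = N - \left(30 + 2\right)^{2} = N - 32^{2} = N - 1024 = -1024 + N$)
$V - G{\left(w{\left(25 \right)},73 \right)} = -29848 - \left(-1024 + \frac{11 + 25}{-9 + 25}\right) = -29848 - \left(-1024 + \frac{1}{16} \cdot 36\right) = -29848 - \left(-1024 + \frac{9}{4}\right) = -29848 - - \frac{4087}{4} = -29848 + \frac{4087}{4} = - \frac{115305}{4}$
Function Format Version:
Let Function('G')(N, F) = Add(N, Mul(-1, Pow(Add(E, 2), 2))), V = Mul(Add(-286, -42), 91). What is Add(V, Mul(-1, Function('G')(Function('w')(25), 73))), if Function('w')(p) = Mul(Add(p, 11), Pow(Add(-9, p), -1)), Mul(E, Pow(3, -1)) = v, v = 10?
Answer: Rational(-115305, 4) ≈ -28826.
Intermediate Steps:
E = 30 (E = Mul(3, 10) = 30)
Function('w')(p) = Mul(Pow(Add(-9, p), -1), Add(11, p)) (Function('w')(p) = Mul(Add(11, p), Pow(Add(-9, p), -1)) = Mul(Pow(Add(-9, p), -1), Add(11, p)))
V = -29848 (V = Mul(-328, 91) = -29848)
Function('G')(N, F) = Add(-1024, N) (Function('G')(N, F) = Add(N, Mul(-1, Pow(Add(30, 2), 2))) = Add(N, Mul(-1, Pow(32, 2))) = Add(N, Mul(-1, 1024)) = Add(N, -1024) = Add(-1024, N))
Add(V, Mul(-1, Function('G')(Function('w')(25), 73))) = Add(-29848, Mul(-1, Add(-1024, Mul(Pow(Add(-9, 25), -1), Add(11, 25))))) = Add(-29848, Mul(-1, Add(-1024, Mul(Pow(16, -1), 36)))) = Add(-29848, Mul(-1, Add(-1024, Mul(Rational(1, 16), 36)))) = Add(-29848, Mul(-1, Add(-1024, Rational(9, 4)))) = Add(-29848, Mul(-1, Rational(-4087, 4))) = Add(-29848, Rational(4087, 4)) = Rational(-115305, 4)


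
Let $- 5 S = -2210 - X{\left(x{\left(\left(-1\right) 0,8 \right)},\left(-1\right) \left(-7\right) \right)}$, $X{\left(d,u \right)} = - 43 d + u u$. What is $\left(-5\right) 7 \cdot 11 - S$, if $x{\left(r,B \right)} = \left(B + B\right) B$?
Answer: $264$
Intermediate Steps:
$x{\left(r,B \right)} = 2 B^{2}$ ($x{\left(r,B \right)} = 2 B B = 2 B^{2}$)
$X{\left(d,u \right)} = u^{2} - 43 d$ ($X{\left(d,u \right)} = - 43 d + u^{2} = u^{2} - 43 d$)
$S = -649$ ($S = - \frac{-2210 - \left(\left(\left(-1\right) \left(-7\right)\right)^{2} - 43 \cdot 2 \cdot 8^{2}\right)}{5} = - \frac{-2210 - \left(7^{2} - 43 \cdot 2 \cdot 64\right)}{5} = - \frac{-2210 - \left(49 - 5504\right)}{5} = - \frac{-2210 - -5455}{5} = - \frac{-2210 + 5455}{5} = \left(- \frac{1}{5}\right) 3245 = -649$)
$\left(-5\right) 7 \cdot 11 - S = \left(-5\right) 7 \cdot 11 - -649 = \left(-35\right) 11 + 649 = -385 + 649 = 264$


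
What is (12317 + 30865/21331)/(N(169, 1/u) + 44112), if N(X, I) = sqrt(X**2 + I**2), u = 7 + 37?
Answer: 22440331857106944/80356995743372797 - 11561650848*sqrt(55294097)/80356995743372797 ≈ 0.27819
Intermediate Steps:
u = 44
N(X, I) = sqrt(I**2 + X**2)
(12317 + 30865/21331)/(N(169, 1/u) + 44112) = (12317 + 30865/21331)/(sqrt((1/44)**2 + 169**2) + 44112) = (12317 + 30865*(1/21331))/(sqrt((1/44)**2 + 28561) + 44112) = (12317 + 30865/21331)/(sqrt(1/1936 + 28561) + 44112) = 262764792/(21331*(sqrt(55294097/1936) + 44112)) = 262764792/(21331*(sqrt(55294097)/44 + 44112)) = 262764792/(21331*(44112 + sqrt(55294097)/44))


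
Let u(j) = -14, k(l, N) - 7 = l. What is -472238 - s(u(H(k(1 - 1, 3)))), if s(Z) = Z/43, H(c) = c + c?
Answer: -20306220/43 ≈ -4.7224e+5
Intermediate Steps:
k(l, N) = 7 + l
H(c) = 2*c
s(Z) = Z/43 (s(Z) = Z*(1/43) = Z/43)
-472238 - s(u(H(k(1 - 1, 3)))) = -472238 - (-14)/43 = -472238 - 1*(-14/43) = -472238 + 14/43 = -20306220/43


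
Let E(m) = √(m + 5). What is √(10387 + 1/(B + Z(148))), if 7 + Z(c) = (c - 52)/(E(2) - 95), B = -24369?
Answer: √(48108761394 - 506387022*√7)/(4*√(289477 - 3047*√7)) ≈ 101.92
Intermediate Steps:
E(m) = √(5 + m)
Z(c) = -7 + (-52 + c)/(-95 + √7) (Z(c) = -7 + (c - 52)/(√(5 + 2) - 95) = -7 + (-52 + c)/(√7 - 95) = -7 + (-52 + c)/(-95 + √7))
√(10387 + 1/(B + Z(148))) = √(10387 + 1/(-24369 + (-29093/4509 - 95/9018*148 + 26*√7/4509 - 1/9018*148*√7))) = √(10387 + 1/(-24369 + (-29093/4509 - 7030/4509 + 26*√7/4509 - 74*√7/4509))) = √(10387 + 1/(-24369 + (-12041/1503 - 16*√7/1503))) = √(10387 + 1/(-36638648/1503 - 16*√7/1503))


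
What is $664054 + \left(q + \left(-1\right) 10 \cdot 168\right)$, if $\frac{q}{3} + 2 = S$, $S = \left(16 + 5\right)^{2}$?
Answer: $663691$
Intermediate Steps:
$S = 441$ ($S = 21^{2} = 441$)
$q = 1317$ ($q = -6 + 3 \cdot 441 = -6 + 1323 = 1317$)
$664054 + \left(q + \left(-1\right) 10 \cdot 168\right) = 664054 + \left(1317 + \left(-1\right) 10 \cdot 168\right) = 664054 + \left(1317 - 1680\right) = 664054 - 363 = 663691$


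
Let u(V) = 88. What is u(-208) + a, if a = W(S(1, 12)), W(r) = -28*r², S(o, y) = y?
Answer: -3944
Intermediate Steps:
a = -4032 (a = -28*12² = -28*144 = -4032)
u(-208) + a = 88 - 4032 = -3944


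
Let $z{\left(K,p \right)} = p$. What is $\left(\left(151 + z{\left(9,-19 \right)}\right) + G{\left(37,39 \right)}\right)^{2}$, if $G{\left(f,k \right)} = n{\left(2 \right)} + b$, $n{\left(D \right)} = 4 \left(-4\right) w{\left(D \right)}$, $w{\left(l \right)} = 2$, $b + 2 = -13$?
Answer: $7225$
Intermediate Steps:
$b = -15$ ($b = -2 - 13 = -15$)
$n{\left(D \right)} = -32$ ($n{\left(D \right)} = 4 \left(-4\right) 2 = \left(-16\right) 2 = -32$)
$G{\left(f,k \right)} = -47$ ($G{\left(f,k \right)} = -32 - 15 = -47$)
$\left(\left(151 + z{\left(9,-19 \right)}\right) + G{\left(37,39 \right)}\right)^{2} = \left(\left(151 - 19\right) - 47\right)^{2} = \left(132 - 47\right)^{2} = 85^{2} = 7225$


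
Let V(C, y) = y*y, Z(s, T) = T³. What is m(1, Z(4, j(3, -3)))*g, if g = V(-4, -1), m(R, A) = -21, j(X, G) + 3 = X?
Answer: -21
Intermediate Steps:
j(X, G) = -3 + X
V(C, y) = y²
g = 1 (g = (-1)² = 1)
m(1, Z(4, j(3, -3)))*g = -21*1 = -21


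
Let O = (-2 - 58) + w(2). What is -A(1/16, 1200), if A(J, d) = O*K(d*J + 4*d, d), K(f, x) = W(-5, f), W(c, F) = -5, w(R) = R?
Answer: -290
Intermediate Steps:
O = -58 (O = (-2 - 58) + 2 = -60 + 2 = -58)
K(f, x) = -5
A(J, d) = 290 (A(J, d) = -58*(-5) = 290)
-A(1/16, 1200) = -1*290 = -290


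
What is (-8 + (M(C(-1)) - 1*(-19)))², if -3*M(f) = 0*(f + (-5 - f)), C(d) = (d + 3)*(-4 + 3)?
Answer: 121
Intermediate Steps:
C(d) = -3 - d (C(d) = (3 + d)*(-1) = -3 - d)
M(f) = 0 (M(f) = -0*(f + (-5 - f)) = -0*(-5) = -⅓*0 = 0)
(-8 + (M(C(-1)) - 1*(-19)))² = (-8 + (0 - 1*(-19)))² = (-8 + (0 + 19))² = (-8 + 19)² = 11² = 121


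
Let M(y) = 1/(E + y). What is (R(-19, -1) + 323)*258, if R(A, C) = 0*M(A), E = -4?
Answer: 83334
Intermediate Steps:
M(y) = 1/(-4 + y)
R(A, C) = 0 (R(A, C) = 0/(-4 + A) = 0)
(R(-19, -1) + 323)*258 = (0 + 323)*258 = 323*258 = 83334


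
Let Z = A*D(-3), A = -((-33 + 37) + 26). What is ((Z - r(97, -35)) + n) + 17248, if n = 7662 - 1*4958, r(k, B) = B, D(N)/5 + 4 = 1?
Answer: 20437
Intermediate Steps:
D(N) = -15 (D(N) = -20 + 5*1 = -20 + 5 = -15)
A = -30 (A = -(4 + 26) = -1*30 = -30)
Z = 450 (Z = -30*(-15) = 450)
n = 2704 (n = 7662 - 4958 = 2704)
((Z - r(97, -35)) + n) + 17248 = ((450 - 1*(-35)) + 2704) + 17248 = ((450 + 35) + 2704) + 17248 = (485 + 2704) + 17248 = 3189 + 17248 = 20437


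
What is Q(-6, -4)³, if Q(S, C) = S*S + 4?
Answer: 64000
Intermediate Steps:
Q(S, C) = 4 + S² (Q(S, C) = S² + 4 = 4 + S²)
Q(-6, -4)³ = (4 + (-6)²)³ = (4 + 36)³ = 40³ = 64000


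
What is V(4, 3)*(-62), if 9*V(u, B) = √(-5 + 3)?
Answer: -62*I*√2/9 ≈ -9.7424*I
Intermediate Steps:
V(u, B) = I*√2/9 (V(u, B) = √(-5 + 3)/9 = √(-2)/9 = (I*√2)/9 = I*√2/9)
V(4, 3)*(-62) = (I*√2/9)*(-62) = -62*I*√2/9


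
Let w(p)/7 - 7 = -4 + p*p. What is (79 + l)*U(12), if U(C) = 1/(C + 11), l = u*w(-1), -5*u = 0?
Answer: 79/23 ≈ 3.4348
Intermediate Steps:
w(p) = 21 + 7*p² (w(p) = 49 + 7*(-4 + p*p) = 49 + 7*(-4 + p²) = 49 + (-28 + 7*p²) = 21 + 7*p²)
u = 0 (u = -⅕*0 = 0)
l = 0 (l = 0*(21 + 7*(-1)²) = 0*(21 + 7*1) = 0*(21 + 7) = 0*28 = 0)
U(C) = 1/(11 + C)
(79 + l)*U(12) = (79 + 0)/(11 + 12) = 79/23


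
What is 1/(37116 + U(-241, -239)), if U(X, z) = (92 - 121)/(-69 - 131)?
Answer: 200/7423229 ≈ 2.6942e-5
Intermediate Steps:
U(X, z) = 29/200 (U(X, z) = -29/(-200) = -29*(-1/200) = 29/200)
1/(37116 + U(-241, -239)) = 1/(37116 + 29/200) = 1/(7423229/200) = 200/7423229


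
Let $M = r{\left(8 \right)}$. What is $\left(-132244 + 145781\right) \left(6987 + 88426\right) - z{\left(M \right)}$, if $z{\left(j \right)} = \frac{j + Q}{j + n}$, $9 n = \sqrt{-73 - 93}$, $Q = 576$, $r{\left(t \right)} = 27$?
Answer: $\frac{76482435003154}{59215} + \frac{5427 i \sqrt{166}}{59215} \approx 1.2916 \cdot 10^{9} + 1.1808 i$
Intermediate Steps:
$M = 27$
$n = \frac{i \sqrt{166}}{9}$ ($n = \frac{\sqrt{-73 - 93}}{9} = \frac{\sqrt{-166}}{9} = \frac{i \sqrt{166}}{9} \approx 1.4316 i$)
$z{\left(j \right)} = \frac{576 + j}{j + \frac{i \sqrt{166}}{9}}$ ($z{\left(j \right)} = \frac{j + 576}{j + \frac{i \sqrt{166}}{9}} = \frac{576 + j}{j + \frac{i \sqrt{166}}{9}}$)
$\left(-132244 + 145781\right) \left(6987 + 88426\right) - z{\left(M \right)} = \left(-132244 + 145781\right) \left(6987 + 88426\right) - \frac{9 \left(576 + 27\right)}{9 \cdot 27 + i \sqrt{166}} = 13537 \cdot 95413 - 9 \frac{1}{243 + i \sqrt{166}} \cdot 603 = 1291605781 - \frac{5427}{243 + i \sqrt{166}}$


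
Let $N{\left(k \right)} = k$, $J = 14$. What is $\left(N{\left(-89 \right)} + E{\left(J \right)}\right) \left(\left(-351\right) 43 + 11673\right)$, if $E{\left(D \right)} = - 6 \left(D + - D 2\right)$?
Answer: $17100$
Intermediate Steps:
$E{\left(D \right)} = 6 D$ ($E{\left(D \right)} = - 6 \left(D - 2 D\right) = - 6 \left(- D\right) = 6 D$)
$\left(N{\left(-89 \right)} + E{\left(J \right)}\right) \left(\left(-351\right) 43 + 11673\right) = \left(-89 + 6 \cdot 14\right) \left(\left(-351\right) 43 + 11673\right) = \left(-89 + 84\right) \left(-15093 + 11673\right) = \left(-5\right) \left(-3420\right) = 17100$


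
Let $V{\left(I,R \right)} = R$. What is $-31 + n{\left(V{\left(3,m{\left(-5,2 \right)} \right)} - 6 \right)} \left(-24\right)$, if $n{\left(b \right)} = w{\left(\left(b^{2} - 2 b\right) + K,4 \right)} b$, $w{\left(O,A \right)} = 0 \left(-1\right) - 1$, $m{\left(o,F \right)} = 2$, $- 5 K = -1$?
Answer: $-127$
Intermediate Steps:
$K = \frac{1}{5}$ ($K = \left(- \frac{1}{5}\right) \left(-1\right) = \frac{1}{5} \approx 0.2$)
$w{\left(O,A \right)} = -1$ ($w{\left(O,A \right)} = 0 - 1 = -1$)
$n{\left(b \right)} = - b$
$-31 + n{\left(V{\left(3,m{\left(-5,2 \right)} \right)} - 6 \right)} \left(-24\right) = -31 + - (2 - 6) \left(-24\right) = -31 + \left(-1\right) \left(-4\right) \left(-24\right) = -31 + 4 \left(-24\right) = -31 - 96 = -127$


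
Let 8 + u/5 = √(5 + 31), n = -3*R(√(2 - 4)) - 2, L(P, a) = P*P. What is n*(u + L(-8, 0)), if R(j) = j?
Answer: -108 - 162*I*√2 ≈ -108.0 - 229.1*I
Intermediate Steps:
L(P, a) = P²
n = -2 - 3*I*√2 (n = -3*√(2 - 4) - 2 = -3*I*√2 - 2 = -2 - 3*I*√2 ≈ -2.0 - 4.2426*I)
u = -10 (u = -40 + 5*√(5 + 31) = -40 + 5*√36 = -40 + 5*6 = -40 + 30 = -10)
n*(u + L(-8, 0)) = (-2 - 3*I*√2)*(-10 + (-8)²) = (-2 - 3*I*√2)*(-10 + 64) = (-2 - 3*I*√2)*54 = -108 - 162*I*√2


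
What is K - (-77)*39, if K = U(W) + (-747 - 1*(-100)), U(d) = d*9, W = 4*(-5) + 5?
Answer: 2221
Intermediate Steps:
W = -15 (W = -20 + 5 = -15)
U(d) = 9*d
K = -782 (K = 9*(-15) + (-747 - 1*(-100)) = -135 + (-747 + 100) = -135 - 647 = -782)
K - (-77)*39 = -782 - (-77)*39 = -782 - 1*(-3003) = -782 + 3003 = 2221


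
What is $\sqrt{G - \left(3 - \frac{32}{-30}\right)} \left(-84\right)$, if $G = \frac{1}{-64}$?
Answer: $- \frac{7 i \sqrt{58785}}{10} \approx - 169.72 i$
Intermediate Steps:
$G = - \frac{1}{64} \approx -0.015625$
$\sqrt{G - \left(3 - \frac{32}{-30}\right)} \left(-84\right) = \sqrt{- \frac{1}{64} - \left(3 - \frac{32}{-30}\right)} \left(-84\right) = \sqrt{- \frac{1}{64} - \left(3 - - \frac{16}{15}\right)} \left(-84\right) = \sqrt{- \frac{1}{64} - \frac{61}{15}} \left(-84\right) = \sqrt{- \frac{3919}{960}} \left(-84\right) = \frac{i \sqrt{58785}}{120} \left(-84\right) = - \frac{7 i \sqrt{58785}}{10}$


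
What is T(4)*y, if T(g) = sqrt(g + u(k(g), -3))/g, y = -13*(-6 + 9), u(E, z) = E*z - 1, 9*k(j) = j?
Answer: -13*sqrt(15)/4 ≈ -12.587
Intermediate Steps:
k(j) = j/9
u(E, z) = -1 + E*z
y = -39 (y = -13*3 = -39)
T(g) = sqrt(-1 + 2*g/3)/g (T(g) = sqrt(g + (-1 + (g/9)*(-3)))/g = sqrt(g + (-1 - g/3))/g = sqrt(-1 + 2*g/3)/g)
T(4)*y = ((1/3)*sqrt(-9 + 6*4)/4)*(-39) = ((1/3)*(1/4)*sqrt(-9 + 24))*(-39) = ((1/3)*(1/4)*sqrt(15))*(-39) = (sqrt(15)/12)*(-39) = -13*sqrt(15)/4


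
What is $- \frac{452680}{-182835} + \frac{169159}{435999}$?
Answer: $\frac{895279267}{312611283} \approx 2.8639$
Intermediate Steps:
$- \frac{452680}{-182835} + \frac{169159}{435999} = \left(-452680\right) \left(- \frac{1}{182835}\right) + 169159 \cdot \frac{1}{435999} = \frac{90536}{36567} + \frac{169159}{435999} = \frac{895279267}{312611283}$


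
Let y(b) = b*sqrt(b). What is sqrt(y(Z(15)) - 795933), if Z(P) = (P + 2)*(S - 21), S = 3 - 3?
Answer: sqrt(-795933 - 357*I*sqrt(357)) ≈ 3.78 - 892.16*I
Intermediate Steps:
S = 0
Z(P) = -42 - 21*P (Z(P) = (P + 2)*(0 - 21) = (2 + P)*(-21) = -42 - 21*P)
y(b) = b**(3/2)
sqrt(y(Z(15)) - 795933) = sqrt((-42 - 21*15)**(3/2) - 795933) = sqrt((-42 - 315)**(3/2) - 795933) = sqrt((-357)**(3/2) - 795933) = sqrt(-357*I*sqrt(357) - 795933) = sqrt(-795933 - 357*I*sqrt(357))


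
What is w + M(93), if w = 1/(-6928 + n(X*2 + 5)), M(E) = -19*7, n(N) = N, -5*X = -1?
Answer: -4603534/34613 ≈ -133.00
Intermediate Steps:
X = 1/5 (X = -1/5*(-1) = 1/5 ≈ 0.20000)
M(E) = -133
w = -5/34613 (w = 1/(-6928 + ((1/5)*2 + 5)) = 1/(-6928 + (2/5 + 5)) = 1/(-6928 + 27/5) = 1/(-34613/5) = -5/34613 ≈ -0.00014445)
w + M(93) = -5/34613 - 133 = -4603534/34613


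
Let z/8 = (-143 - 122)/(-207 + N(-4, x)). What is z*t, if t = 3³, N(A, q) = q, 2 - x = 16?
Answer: 57240/221 ≈ 259.00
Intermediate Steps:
x = -14 (x = 2 - 1*16 = 2 - 16 = -14)
t = 27
z = 2120/221 (z = 8*((-143 - 122)/(-207 - 14)) = 8*(-265/(-221)) = 8*(-265*(-1/221)) = 8*(265/221) = 2120/221 ≈ 9.5928)
z*t = (2120/221)*27 = 57240/221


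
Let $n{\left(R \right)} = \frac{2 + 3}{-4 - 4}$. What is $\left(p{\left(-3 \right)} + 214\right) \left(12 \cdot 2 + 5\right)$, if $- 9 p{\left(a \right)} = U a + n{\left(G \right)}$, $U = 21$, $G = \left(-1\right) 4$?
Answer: $\frac{461593}{72} \approx 6411.0$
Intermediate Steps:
$G = -4$
$n{\left(R \right)} = - \frac{5}{8}$ ($n{\left(R \right)} = \frac{5}{-8} = 5 \left(- \frac{1}{8}\right) = - \frac{5}{8}$)
$p{\left(a \right)} = \frac{5}{72} - \frac{7 a}{3}$ ($p{\left(a \right)} = - \frac{21 a - \frac{5}{8}}{9} = - \frac{- \frac{5}{8} + 21 a}{9} = \frac{5}{72} - \frac{7 a}{3}$)
$\left(p{\left(-3 \right)} + 214\right) \left(12 \cdot 2 + 5\right) = \left(\left(\frac{5}{72} - -7\right) + 214\right) \left(12 \cdot 2 + 5\right) = \left(\left(\frac{5}{72} + 7\right) + 214\right) \left(24 + 5\right) = \left(\frac{509}{72} + 214\right) 29 = \frac{15917}{72} \cdot 29 = \frac{461593}{72}$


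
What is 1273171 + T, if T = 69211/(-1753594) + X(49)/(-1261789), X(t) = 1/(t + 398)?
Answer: 1259244420709766022335/989061531990702 ≈ 1.2732e+6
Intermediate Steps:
X(t) = 1/(398 + t)
T = -39036368033707/989061531990702 (T = 69211/(-1753594) + 1/((398 + 49)*(-1261789)) = 69211*(-1/1753594) - 1/1261789/447 = -69211/1753594 + (1/447)*(-1/1261789) = -69211/1753594 - 1/564019683 = -39036368033707/989061531990702 ≈ -0.039468)
1273171 + T = 1273171 - 39036368033707/989061531990702 = 1259244420709766022335/989061531990702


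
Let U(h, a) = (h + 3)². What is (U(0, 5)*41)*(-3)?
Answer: -1107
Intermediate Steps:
U(h, a) = (3 + h)²
(U(0, 5)*41)*(-3) = ((3 + 0)²*41)*(-3) = (3²*41)*(-3) = (9*41)*(-3) = 369*(-3) = -1107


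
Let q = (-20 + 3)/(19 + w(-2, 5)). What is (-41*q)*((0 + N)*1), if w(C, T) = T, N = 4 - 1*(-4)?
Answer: 697/3 ≈ 232.33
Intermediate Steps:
N = 8 (N = 4 + 4 = 8)
q = -17/24 (q = (-20 + 3)/(19 + 5) = -17/24 ≈ -0.70833)
(-41*q)*((0 + N)*1) = (-41*(-17/24))*((0 + 8)*1) = 697*(8*1)/24 = (697/24)*8 = 697/3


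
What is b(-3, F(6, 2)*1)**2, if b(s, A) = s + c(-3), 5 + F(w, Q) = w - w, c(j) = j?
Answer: 36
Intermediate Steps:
F(w, Q) = -5 (F(w, Q) = -5 + (w - w) = -5 + 0 = -5)
b(s, A) = -3 + s (b(s, A) = s - 3 = -3 + s)
b(-3, F(6, 2)*1)**2 = (-3 - 3)**2 = (-6)**2 = 36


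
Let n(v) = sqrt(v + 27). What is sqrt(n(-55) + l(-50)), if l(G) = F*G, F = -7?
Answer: sqrt(350 + 2*I*sqrt(7)) ≈ 18.709 + 0.1414*I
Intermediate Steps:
n(v) = sqrt(27 + v)
l(G) = -7*G
sqrt(n(-55) + l(-50)) = sqrt(sqrt(27 - 55) - 7*(-50)) = sqrt(sqrt(-28) + 350) = sqrt(2*I*sqrt(7) + 350) = sqrt(350 + 2*I*sqrt(7))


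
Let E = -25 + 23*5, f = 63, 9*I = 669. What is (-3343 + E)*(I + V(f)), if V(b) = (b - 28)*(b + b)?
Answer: -43762609/3 ≈ -1.4588e+7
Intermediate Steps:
I = 223/3 (I = (⅑)*669 = 223/3 ≈ 74.333)
E = 90 (E = -25 + 115 = 90)
V(b) = 2*b*(-28 + b) (V(b) = (-28 + b)*(2*b) = 2*b*(-28 + b))
(-3343 + E)*(I + V(f)) = (-3343 + 90)*(223/3 + 2*63*(-28 + 63)) = -3253*(223/3 + 2*63*35) = -3253*(223/3 + 4410) = -3253*13453/3 = -43762609/3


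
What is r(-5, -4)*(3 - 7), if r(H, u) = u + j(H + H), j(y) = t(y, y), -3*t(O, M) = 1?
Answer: 52/3 ≈ 17.333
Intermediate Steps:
t(O, M) = -1/3 (t(O, M) = -1/3*1 = -1/3)
j(y) = -1/3
r(H, u) = -1/3 + u (r(H, u) = u - 1/3 = -1/3 + u)
r(-5, -4)*(3 - 7) = (-1/3 - 4)*(3 - 7) = -13/3*(-4) = 52/3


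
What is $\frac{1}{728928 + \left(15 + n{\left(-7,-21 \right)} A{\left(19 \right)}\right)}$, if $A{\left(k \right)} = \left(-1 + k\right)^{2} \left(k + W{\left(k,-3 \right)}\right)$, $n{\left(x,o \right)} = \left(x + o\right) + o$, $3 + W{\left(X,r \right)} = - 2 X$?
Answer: $\frac{1}{1078215} \approx 9.2746 \cdot 10^{-7}$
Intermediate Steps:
$W{\left(X,r \right)} = -3 - 2 X$
$n{\left(x,o \right)} = x + 2 o$ ($n{\left(x,o \right)} = \left(o + x\right) + o = x + 2 o$)
$A{\left(k \right)} = \left(-1 + k\right)^{2} \left(-3 - k\right)$ ($A{\left(k \right)} = \left(-1 + k\right)^{2} \left(k - \left(3 + 2 k\right)\right) = \left(-1 + k\right)^{2} \left(-3 - k\right)$)
$\frac{1}{728928 + \left(15 + n{\left(-7,-21 \right)} A{\left(19 \right)}\right)} = \frac{1}{728928 + \left(15 + \left(-7 + 2 \left(-21\right)\right) \left(-1 + 19\right)^{2} \left(-3 - 19\right)\right)} = \frac{1}{728928 + \left(15 + \left(-7 - 42\right) 18^{2} \left(-3 - 19\right)\right)} = \frac{1}{728928 - \left(-15 + 49 \cdot 324 \left(-22\right)\right)} = \frac{1}{728928 + \left(15 - -349272\right)} = \frac{1}{728928 + \left(15 + 349272\right)} = \frac{1}{728928 + 349287} = \frac{1}{1078215}$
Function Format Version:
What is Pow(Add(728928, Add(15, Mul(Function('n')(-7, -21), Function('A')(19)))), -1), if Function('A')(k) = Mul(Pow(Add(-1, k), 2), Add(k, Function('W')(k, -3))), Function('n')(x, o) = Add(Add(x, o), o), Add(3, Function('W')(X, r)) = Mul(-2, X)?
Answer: Rational(1, 1078215) ≈ 9.2746e-7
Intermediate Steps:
Function('W')(X, r) = Add(-3, Mul(-2, X))
Function('n')(x, o) = Add(x, Mul(2, o)) (Function('n')(x, o) = Add(Add(o, x), o) = Add(x, Mul(2, o)))
Function('A')(k) = Mul(Pow(Add(-1, k), 2), Add(-3, Mul(-1, k))) (Function('A')(k) = Mul(Pow(Add(-1, k), 2), Add(k, Add(-3, Mul(-2, k)))) = Mul(Pow(Add(-1, k), 2), Add(-3, Mul(-1, k))))
Pow(Add(728928, Add(15, Mul(Function('n')(-7, -21), Function('A')(19)))), -1) = Pow(Add(728928, Add(15, Mul(Add(-7, Mul(2, -21)), Mul(Pow(Add(-1, 19), 2), Add(-3, Mul(-1, 19)))))), -1) = Pow(Add(728928, Add(15, Mul(Add(-7, -42), Mul(Pow(18, 2), Add(-3, -19))))), -1) = Pow(Add(728928, Add(15, Mul(-49, Mul(324, -22)))), -1) = Pow(Add(728928, Add(15, Mul(-49, -7128))), -1) = Pow(Add(728928, Add(15, 349272)), -1) = Pow(Add(728928, 349287), -1) = Pow(1078215, -1) = Rational(1, 1078215)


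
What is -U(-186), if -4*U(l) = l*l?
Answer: 8649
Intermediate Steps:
U(l) = -l²/4 (U(l) = -l*l/4 = -l²/4)
-U(-186) = -(-1)*(-186)²/4 = -(-1)*34596/4 = -1*(-8649) = 8649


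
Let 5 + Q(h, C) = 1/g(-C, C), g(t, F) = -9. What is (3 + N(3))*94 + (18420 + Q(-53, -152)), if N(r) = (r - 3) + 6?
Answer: 173348/9 ≈ 19261.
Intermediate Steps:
N(r) = 3 + r (N(r) = (-3 + r) + 6 = 3 + r)
Q(h, C) = -46/9 (Q(h, C) = -5 + 1/(-9) = -5 - 1/9 = -46/9)
(3 + N(3))*94 + (18420 + Q(-53, -152)) = (3 + (3 + 3))*94 + (18420 - 46/9) = (3 + 6)*94 + 165734/9 = 9*94 + 165734/9 = 846 + 165734/9 = 173348/9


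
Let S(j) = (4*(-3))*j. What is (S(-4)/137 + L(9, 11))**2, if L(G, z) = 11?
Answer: 2418025/18769 ≈ 128.83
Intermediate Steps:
S(j) = -12*j
(S(-4)/137 + L(9, 11))**2 = (-12*(-4)/137 + 11)**2 = (48*(1/137) + 11)**2 = (48/137 + 11)**2 = (1555/137)**2 = 2418025/18769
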